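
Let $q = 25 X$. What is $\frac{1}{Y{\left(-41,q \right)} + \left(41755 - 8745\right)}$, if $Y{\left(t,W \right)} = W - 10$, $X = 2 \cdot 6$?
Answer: $\frac{1}{33300} \approx 3.003 \cdot 10^{-5}$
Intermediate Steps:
$X = 12$
$q = 300$ ($q = 25 \cdot 12 = 300$)
$Y{\left(t,W \right)} = -10 + W$ ($Y{\left(t,W \right)} = W - 10 = -10 + W$)
$\frac{1}{Y{\left(-41,q \right)} + \left(41755 - 8745\right)} = \frac{1}{\left(-10 + 300\right) + \left(41755 - 8745\right)} = \frac{1}{290 + \left(41755 - 8745\right)} = \frac{1}{290 + 33010} = \frac{1}{33300}$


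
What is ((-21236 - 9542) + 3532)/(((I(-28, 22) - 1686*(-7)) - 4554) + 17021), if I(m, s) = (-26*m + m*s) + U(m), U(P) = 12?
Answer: -9082/8131 ≈ -1.1170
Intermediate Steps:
I(m, s) = 12 - 26*m + m*s (I(m, s) = (-26*m + m*s) + 12 = 12 - 26*m + m*s)
((-21236 - 9542) + 3532)/(((I(-28, 22) - 1686*(-7)) - 4554) + 17021) = ((-21236 - 9542) + 3532)/((((12 - 26*(-28) - 28*22) - 1686*(-7)) - 4554) + 17021) = (-30778 + 3532)/((((12 + 728 - 616) + 11802) - 4554) + 17021) = -27246/(((124 + 11802) - 4554) + 17021) = -27246/((11926 - 4554) + 17021) = -27246/(7372 + 17021) = -27246/24393 = -27246*1/24393 = -9082/8131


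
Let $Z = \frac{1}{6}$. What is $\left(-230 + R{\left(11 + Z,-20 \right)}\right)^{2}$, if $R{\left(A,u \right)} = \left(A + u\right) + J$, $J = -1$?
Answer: $\frac{2070721}{36} \approx 57520.0$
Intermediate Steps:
$Z = \frac{1}{6} \approx 0.16667$
$R{\left(A,u \right)} = -1 + A + u$ ($R{\left(A,u \right)} = \left(A + u\right) - 1 = -1 + A + u$)
$\left(-230 + R{\left(11 + Z,-20 \right)}\right)^{2} = \left(-230 - \frac{59}{6}\right)^{2} = \left(- \frac{1439}{6}\right)^{2} = \frac{2070721}{36}$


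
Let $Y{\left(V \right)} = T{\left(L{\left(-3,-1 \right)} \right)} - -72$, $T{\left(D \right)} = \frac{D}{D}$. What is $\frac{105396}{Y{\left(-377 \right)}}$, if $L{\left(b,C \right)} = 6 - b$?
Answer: $\frac{105396}{73} \approx 1443.8$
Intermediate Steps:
$T{\left(D \right)} = 1$
$Y{\left(V \right)} = 73$ ($Y{\left(V \right)} = 1 - -72 = 1 + 72 = 73$)
$\frac{105396}{Y{\left(-377 \right)}} = \frac{105396}{73}$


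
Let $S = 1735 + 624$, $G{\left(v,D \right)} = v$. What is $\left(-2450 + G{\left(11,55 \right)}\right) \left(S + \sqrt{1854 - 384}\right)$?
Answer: $-5753601 - 17073 \sqrt{30} \approx -5.8471 \cdot 10^{6}$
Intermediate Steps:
$S = 2359$
$\left(-2450 + G{\left(11,55 \right)}\right) \left(S + \sqrt{1854 - 384}\right) = \left(-2450 + 11\right) \left(2359 + \sqrt{1854 - 384}\right) = - 2439 \left(2359 + \sqrt{1470}\right) = - 2439 \left(2359 + 7 \sqrt{30}\right) = -5753601 - 17073 \sqrt{30}$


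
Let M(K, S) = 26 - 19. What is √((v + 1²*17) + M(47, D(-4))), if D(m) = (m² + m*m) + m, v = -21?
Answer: √3 ≈ 1.7320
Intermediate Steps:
D(m) = m + 2*m² (D(m) = (m² + m²) + m = 2*m² + m = m + 2*m²)
M(K, S) = 7
√((v + 1²*17) + M(47, D(-4))) = √((-21 + 1²*17) + 7) = √((-21 + 1*17) + 7) = √((-21 + 17) + 7) = √(-4 + 7) = √3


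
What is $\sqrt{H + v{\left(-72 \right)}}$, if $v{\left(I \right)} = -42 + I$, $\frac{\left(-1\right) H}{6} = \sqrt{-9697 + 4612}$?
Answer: $\sqrt{-114 - 18 i \sqrt{565}} \approx 12.822 - 16.685 i$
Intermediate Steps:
$H = - 18 i \sqrt{565}$ ($H = - 6 \sqrt{-9697 + 4612} = - 6 \sqrt{-5085} = - 6 \cdot 3 i \sqrt{565} = - 18 i \sqrt{565} \approx - 427.85 i$)
$\sqrt{H + v{\left(-72 \right)}} = \sqrt{- 18 i \sqrt{565} - 114} = \sqrt{-114 - 18 i \sqrt{565}}$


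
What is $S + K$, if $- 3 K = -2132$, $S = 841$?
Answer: $\frac{4655}{3} \approx 1551.7$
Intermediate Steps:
$K = \frac{2132}{3}$ ($K = \left(- \frac{1}{3}\right) \left(-2132\right) = \frac{2132}{3} \approx 710.67$)
$S + K = 841 + \frac{2132}{3} = \frac{4655}{3}$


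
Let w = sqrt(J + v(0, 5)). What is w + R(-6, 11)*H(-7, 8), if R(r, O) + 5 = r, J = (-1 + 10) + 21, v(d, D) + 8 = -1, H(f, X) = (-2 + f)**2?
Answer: -891 + sqrt(21) ≈ -886.42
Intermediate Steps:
v(d, D) = -9 (v(d, D) = -8 - 1 = -9)
J = 30 (J = 9 + 21 = 30)
R(r, O) = -5 + r
w = sqrt(21) (w = sqrt(30 - 9) = sqrt(21) ≈ 4.5826)
w + R(-6, 11)*H(-7, 8) = sqrt(21) + (-5 - 6)*(-2 - 7)**2 = sqrt(21) - 11*(-9)**2 = sqrt(21) - 11*81 = sqrt(21) - 891 = -891 + sqrt(21)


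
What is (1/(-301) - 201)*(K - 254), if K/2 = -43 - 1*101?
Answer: 32792084/301 ≈ 1.0894e+5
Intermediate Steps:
K = -288 (K = 2*(-43 - 1*101) = 2*(-43 - 101) = 2*(-144) = -288)
(1/(-301) - 201)*(K - 254) = (1/(-301) - 201)*(-288 - 254) = (-1/301 - 201)*(-542) = -60502/301*(-542) = 32792084/301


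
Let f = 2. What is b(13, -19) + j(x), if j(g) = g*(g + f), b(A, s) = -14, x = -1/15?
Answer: -3179/225 ≈ -14.129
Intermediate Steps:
x = -1/15 (x = -1*1/15 = -1/15 ≈ -0.066667)
j(g) = g*(2 + g) (j(g) = g*(g + 2) = g*(2 + g))
b(13, -19) + j(x) = -14 - (2 - 1/15)/15 = -14 - 1/15*29/15 = -14 - 29/225 = -3179/225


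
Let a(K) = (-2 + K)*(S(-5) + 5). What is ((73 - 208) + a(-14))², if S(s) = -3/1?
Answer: 27889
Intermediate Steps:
S(s) = -3 (S(s) = -3*1 = -3)
a(K) = -4 + 2*K (a(K) = (-2 + K)*(-3 + 5) = (-2 + K)*2 = -4 + 2*K)
((73 - 208) + a(-14))² = ((73 - 208) + (-4 + 2*(-14)))² = (-135 + (-4 - 28))² = (-135 - 32)² = (-167)² = 27889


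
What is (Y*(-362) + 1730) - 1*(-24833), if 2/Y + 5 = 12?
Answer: 185217/7 ≈ 26460.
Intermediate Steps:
Y = 2/7 (Y = 2/(-5 + 12) = 2/7 ≈ 0.28571)
(Y*(-362) + 1730) - 1*(-24833) = ((2/7)*(-362) + 1730) - 1*(-24833) = (-724/7 + 1730) + 24833 = 11386/7 + 24833 = 185217/7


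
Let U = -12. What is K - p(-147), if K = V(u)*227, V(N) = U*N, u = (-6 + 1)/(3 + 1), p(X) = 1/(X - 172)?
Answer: 1086196/319 ≈ 3405.0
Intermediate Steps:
p(X) = 1/(-172 + X)
u = -5/4 ≈ -1.2500
V(N) = -12*N
K = 3405 (K = -12*(-5/4)*227 = 15*227 = 3405)
K - p(-147) = 3405 - 1/(-172 - 147) = 3405 - 1/(-319) = 3405 - 1*(-1/319) = 3405 + 1/319 = 1086196/319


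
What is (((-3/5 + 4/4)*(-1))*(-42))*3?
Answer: 252/5 ≈ 50.400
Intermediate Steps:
(((-3/5 + 4/4)*(-1))*(-42))*3 = (((-3*1/5 + 4*(1/4))*(-1))*(-42))*3 = (((-3/5 + 1)*(-1))*(-42))*3 = (((2/5)*(-1))*(-42))*3 = -2/5*(-42)*3 = (84/5)*3 = 252/5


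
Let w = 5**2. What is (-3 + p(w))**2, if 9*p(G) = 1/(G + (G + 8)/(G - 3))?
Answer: 2042041/227529 ≈ 8.9749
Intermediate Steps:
w = 25
p(G) = 1/(9*(G + (8 + G)/(-3 + G))) (p(G) = 1/(9*(G + (G + 8)/(G - 3))) = 1/(9*(G + (8 + G)/(-3 + G))))
(-3 + p(w))**2 = (-3 + (-3 + 25)/(9*(8 + 25**2 - 2*25)))**2 = (-3 + (1/9)*22/(8 + 625 - 50))**2 = (-3 + (1/9)*22/583)**2 = (-3 + (1/9)*(1/583)*22)**2 = (-3 + 2/477)**2 = (-1429/477)**2 = 2042041/227529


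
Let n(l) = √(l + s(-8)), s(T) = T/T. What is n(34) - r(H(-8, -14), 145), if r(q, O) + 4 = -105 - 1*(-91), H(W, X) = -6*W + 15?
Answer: 18 + √35 ≈ 23.916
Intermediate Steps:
s(T) = 1
H(W, X) = 15 - 6*W
r(q, O) = -18 (r(q, O) = -4 + (-105 - 1*(-91)) = -4 + (-105 + 91) = -4 - 14 = -18)
n(l) = √(1 + l) (n(l) = √(l + 1) = √(1 + l))
n(34) - r(H(-8, -14), 145) = √(1 + 34) - 1*(-18) = √35 + 18 = 18 + √35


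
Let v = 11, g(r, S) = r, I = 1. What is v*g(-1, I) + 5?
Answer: -6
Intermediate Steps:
v*g(-1, I) + 5 = 11*(-1) + 5 = -11 + 5 = -6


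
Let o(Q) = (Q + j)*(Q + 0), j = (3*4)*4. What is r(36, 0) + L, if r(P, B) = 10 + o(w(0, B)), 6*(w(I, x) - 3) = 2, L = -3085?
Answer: -26135/9 ≈ -2903.9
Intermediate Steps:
w(I, x) = 10/3 (w(I, x) = 3 + (1/6)*2 = 3 + 1/3 = 10/3)
j = 48 (j = 12*4 = 48)
o(Q) = Q*(48 + Q) (o(Q) = (Q + 48)*(Q + 0) = (48 + Q)*Q = Q*(48 + Q))
r(P, B) = 1630/9 (r(P, B) = 10 + 10*(48 + 10/3)/3 = 10 + (10/3)*(154/3) = 10 + 1540/9 = 1630/9)
r(36, 0) + L = 1630/9 - 3085 = -26135/9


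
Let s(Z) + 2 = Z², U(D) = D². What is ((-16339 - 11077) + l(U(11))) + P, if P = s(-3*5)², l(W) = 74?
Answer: 22387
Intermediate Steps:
s(Z) = -2 + Z²
P = 49729 (P = (-2 + (-3*5)²)² = (-2 + (-15)²)² = (-2 + 225)² = 223² = 49729)
((-16339 - 11077) + l(U(11))) + P = ((-16339 - 11077) + 74) + 49729 = (-27416 + 74) + 49729 = -27342 + 49729 = 22387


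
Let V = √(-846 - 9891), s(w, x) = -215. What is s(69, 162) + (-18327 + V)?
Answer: -18542 + 3*I*√1193 ≈ -18542.0 + 103.62*I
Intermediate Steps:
V = 3*I*√1193 (V = √(-10737) = 3*I*√1193 ≈ 103.62*I)
s(69, 162) + (-18327 + V) = -215 + (-18327 + 3*I*√1193) = -18542 + 3*I*√1193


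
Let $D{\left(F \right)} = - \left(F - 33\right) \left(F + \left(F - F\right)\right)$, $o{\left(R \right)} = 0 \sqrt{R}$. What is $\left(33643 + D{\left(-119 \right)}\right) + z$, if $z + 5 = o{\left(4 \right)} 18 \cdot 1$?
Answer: $15550$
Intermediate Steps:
$o{\left(R \right)} = 0$
$D{\left(F \right)} = - F \left(-33 + F\right)$ ($D{\left(F \right)} = - \left(-33 + F\right) \left(F + 0\right) = - \left(-33 + F\right) F = - F \left(-33 + F\right)$)
$z = -5$ ($z = -5 + 0 \cdot 18 \cdot 1 = -5 + 0 \cdot 1 = -5 + 0 = -5$)
$\left(33643 + D{\left(-119 \right)}\right) + z = \left(33643 - 119 \left(33 - -119\right)\right) - 5 = \left(33643 - 119 \left(33 + 119\right)\right) - 5 = \left(33643 - 18088\right) - 5 = 15555 - 5 = 15550$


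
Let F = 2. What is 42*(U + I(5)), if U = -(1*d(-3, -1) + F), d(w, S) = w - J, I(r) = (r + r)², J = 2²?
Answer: 4410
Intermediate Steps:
J = 4
I(r) = 4*r² (I(r) = (2*r)² = 4*r²)
d(w, S) = -4 + w (d(w, S) = w - 1*4 = w - 4 = -4 + w)
U = 5 (U = -(1*(-4 - 3) + 2) = -(1*(-7) + 2) = -(-7 + 2) = -1*(-5) = 5)
42*(U + I(5)) = 42*(5 + 4*5²) = 42*(5 + 4*25) = 42*(5 + 100) = 42*105 = 4410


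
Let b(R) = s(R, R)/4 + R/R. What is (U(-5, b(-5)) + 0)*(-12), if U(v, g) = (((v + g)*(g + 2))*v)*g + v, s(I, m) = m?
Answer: 3165/16 ≈ 197.81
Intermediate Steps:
b(R) = 1 + R/4 (b(R) = R/4 + R/R = R*(¼) + 1 = R/4 + 1 = 1 + R/4)
U(v, g) = v + g*v*(2 + g)*(g + v) (U(v, g) = (((g + v)*(2 + g))*v)*g + v = (((2 + g)*(g + v))*v)*g + v = (v*(2 + g)*(g + v))*g + v = g*v*(2 + g)*(g + v) + v = v + g*v*(2 + g)*(g + v))
(U(-5, b(-5)) + 0)*(-12) = (-5*(1 + (1 + (¼)*(-5))³ + 2*(1 + (¼)*(-5))² - 5*(1 + (¼)*(-5))² + 2*(1 + (¼)*(-5))*(-5)) + 0)*(-12) = (-5*(1 + (1 - 5/4)³ + 2*(1 - 5/4)² - 5*(1 - 5/4)² + 2*(1 - 5/4)*(-5)) + 0)*(-12) = (-5*(1 + (-¼)³ + 2*(-¼)² - 5*(-¼)² + 2*(-¼)*(-5)) + 0)*(-12) = (-5*(1 - 1/64 + 2*(1/16) - 5*1/16 + 5/2) + 0)*(-12) = (-5*(1 - 1/64 + ⅛ - 5/16 + 5/2) + 0)*(-12) = (-5*211/64 + 0)*(-12) = (-1055/64 + 0)*(-12) = -1055/64*(-12) = 3165/16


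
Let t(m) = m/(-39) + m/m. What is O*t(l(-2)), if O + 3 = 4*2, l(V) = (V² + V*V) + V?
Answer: 55/13 ≈ 4.2308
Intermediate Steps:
l(V) = V + 2*V² (l(V) = (V² + V²) + V = 2*V² + V = V + 2*V²)
O = 5 (O = -3 + 4*2 = -3 + 8 = 5)
t(m) = 1 - m/39 (t(m) = m*(-1/39) + 1 = -m/39 + 1 = 1 - m/39)
O*t(l(-2)) = 5*(1 - (-2)*(1 + 2*(-2))/39) = 5*(1 - (-2)*(1 - 4)/39) = 5*(1 - (-2)*(-3)/39) = 5*(1 - 1/39*6) = 5*(1 - 2/13) = 5*(11/13) = 55/13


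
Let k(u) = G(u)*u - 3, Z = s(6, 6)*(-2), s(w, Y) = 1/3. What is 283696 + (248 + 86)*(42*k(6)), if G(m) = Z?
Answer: 185500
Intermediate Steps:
s(w, Y) = 1/3
Z = -2/3 (Z = (1/3)*(-2) = -2/3 ≈ -0.66667)
G(m) = -2/3
k(u) = -3 - 2*u/3 (k(u) = -2*u/3 - 3 = -3 - 2*u/3)
283696 + (248 + 86)*(42*k(6)) = 283696 + (248 + 86)*(42*(-3 - 2/3*6)) = 283696 + 334*(42*(-3 - 4)) = 283696 + 334*(42*(-7)) = 283696 + 334*(-294) = 283696 - 98196 = 185500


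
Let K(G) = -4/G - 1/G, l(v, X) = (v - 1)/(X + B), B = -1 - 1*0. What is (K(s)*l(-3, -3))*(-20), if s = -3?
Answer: -100/3 ≈ -33.333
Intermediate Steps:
B = -1 (B = -1 + 0 = -1)
l(v, X) = (-1 + v)/(-1 + X) (l(v, X) = (v - 1)/(X - 1) = (-1 + v)/(-1 + X))
K(G) = -5/G
(K(s)*l(-3, -3))*(-20) = ((-5/(-3))*((-1 - 3)/(-1 - 3)))*(-20) = ((-5*(-⅓))*(-4/(-4)))*(-20) = (5*(-¼*(-4))/3)*(-20) = ((5/3)*1)*(-20) = (5/3)*(-20) = -100/3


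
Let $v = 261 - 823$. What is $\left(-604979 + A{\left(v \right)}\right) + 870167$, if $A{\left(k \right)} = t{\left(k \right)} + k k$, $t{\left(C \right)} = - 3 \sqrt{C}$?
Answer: $581032 - 3 i \sqrt{562} \approx 5.8103 \cdot 10^{5} - 71.12 i$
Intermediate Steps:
$v = -562$
$A{\left(k \right)} = k^{2} - 3 \sqrt{k}$ ($A{\left(k \right)} = - 3 \sqrt{k} + k k = - 3 \sqrt{k} + k^{2} = k^{2} - 3 \sqrt{k}$)
$\left(-604979 + A{\left(v \right)}\right) + 870167 = \left(-604979 + \left(\left(-562\right)^{2} - 3 \sqrt{-562}\right)\right) + 870167 = \left(-604979 + \left(315844 - 3 i \sqrt{562}\right)\right) + 870167 = \left(-289135 - 3 i \sqrt{562}\right) + 870167 = 581032 - 3 i \sqrt{562}$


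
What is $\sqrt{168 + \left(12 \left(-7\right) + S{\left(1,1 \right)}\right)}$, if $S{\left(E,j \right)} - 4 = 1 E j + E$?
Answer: $3 \sqrt{10} \approx 9.4868$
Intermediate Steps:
$S{\left(E,j \right)} = 4 + E + E j$ ($S{\left(E,j \right)} = 4 + \left(1 E j + E\right) = 4 + \left(E j + E\right) = 4 + \left(E + E j\right) = 4 + E + E j$)
$\sqrt{168 + \left(12 \left(-7\right) + S{\left(1,1 \right)}\right)} = \sqrt{168 + \left(12 \left(-7\right) + \left(4 + 1 + 1 \cdot 1\right)\right)} = \sqrt{168 + \left(-84 + \left(4 + 1 + 1\right)\right)} = \sqrt{168 + \left(-84 + 6\right)} = \sqrt{168 - 78} = \sqrt{90} = 3 \sqrt{10}$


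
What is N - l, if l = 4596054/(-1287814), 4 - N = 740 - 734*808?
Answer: 381411594779/643907 ≈ 5.9234e+5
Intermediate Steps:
N = 592336 (N = 4 - (740 - 734*808) = 4 - (740 - 593072) = 4 - 1*(-592332) = 4 + 592332 = 592336)
l = -2298027/643907 (l = 4596054*(-1/1287814) = -2298027/643907 ≈ -3.5689)
N - l = 592336 - 1*(-2298027/643907) = 592336 + 2298027/643907 = 381411594779/643907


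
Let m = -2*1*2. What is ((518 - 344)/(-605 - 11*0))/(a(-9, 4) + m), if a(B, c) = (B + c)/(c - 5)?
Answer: -174/605 ≈ -0.28760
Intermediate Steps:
a(B, c) = (B + c)/(-5 + c)
m = -4 (m = -2*2 = -4)
((518 - 344)/(-605 - 11*0))/(a(-9, 4) + m) = ((518 - 344)/(-605 - 11*0))/((-9 + 4)/(-5 + 4) - 4) = (174/(-605 + 0))/(-5/(-1) - 4) = (174/(-605))/(-1*(-5) - 4) = (174*(-1/605))/(5 - 4) = -174/605/1 = 1*(-174/605) = -174/605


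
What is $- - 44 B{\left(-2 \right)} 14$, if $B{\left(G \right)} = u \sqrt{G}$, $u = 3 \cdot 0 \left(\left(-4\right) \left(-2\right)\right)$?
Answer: $0$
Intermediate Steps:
$u = 0$ ($u = 0 \cdot 8 = 0$)
$B{\left(G \right)} = 0$ ($B{\left(G \right)} = 0 \sqrt{G} = 0$)
$- - 44 B{\left(-2 \right)} 14 = - \left(-44\right) 0 \cdot 14 = - 0 \cdot 14 = \left(-1\right) 0 = 0$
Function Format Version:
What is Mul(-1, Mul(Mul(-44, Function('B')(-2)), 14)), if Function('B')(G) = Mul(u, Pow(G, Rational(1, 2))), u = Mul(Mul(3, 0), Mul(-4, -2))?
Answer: 0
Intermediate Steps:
u = 0 (u = Mul(0, 8) = 0)
Function('B')(G) = 0 (Function('B')(G) = Mul(0, Pow(G, Rational(1, 2))) = 0)
Mul(-1, Mul(Mul(-44, Function('B')(-2)), 14)) = Mul(-1, Mul(Mul(-44, 0), 14)) = Mul(-1, Mul(0, 14)) = Mul(-1, 0) = 0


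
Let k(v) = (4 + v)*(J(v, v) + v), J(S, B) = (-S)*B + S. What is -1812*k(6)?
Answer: 434880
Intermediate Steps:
J(S, B) = S - B*S (J(S, B) = -B*S + S = S - B*S)
k(v) = (4 + v)*(v + v*(1 - v)) (k(v) = (4 + v)*(v*(1 - v) + v) = (4 + v)*(v + v*(1 - v)))
-1812*k(6) = -10872*(8 - 1*6**2 - 2*6) = -10872*(8 - 1*36 - 12) = -10872*(8 - 36 - 12) = -10872*(-40) = -1812*(-240) = 434880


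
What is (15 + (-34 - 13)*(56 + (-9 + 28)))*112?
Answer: -393120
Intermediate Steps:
(15 + (-34 - 13)*(56 + (-9 + 28)))*112 = (15 - 47*(56 + 19))*112 = (15 - 47*75)*112 = (15 - 3525)*112 = -3510*112 = -393120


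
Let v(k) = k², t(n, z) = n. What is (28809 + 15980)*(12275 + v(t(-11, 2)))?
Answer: 555204444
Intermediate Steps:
(28809 + 15980)*(12275 + v(t(-11, 2))) = (28809 + 15980)*(12275 + (-11)²) = 44789*(12275 + 121) = 44789*12396 = 555204444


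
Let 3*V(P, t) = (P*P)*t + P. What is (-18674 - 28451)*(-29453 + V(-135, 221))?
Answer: -61878753625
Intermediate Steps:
V(P, t) = P/3 + t*P²/3 (V(P, t) = ((P*P)*t + P)/3 = (P²*t + P)/3 = (t*P² + P)/3 = (P + t*P²)/3 = P/3 + t*P²/3)
(-18674 - 28451)*(-29453 + V(-135, 221)) = (-18674 - 28451)*(-29453 + (⅓)*(-135)*(1 - 135*221)) = -47125*(-29453 + (⅓)*(-135)*(1 - 29835)) = -47125*(-29453 + (⅓)*(-135)*(-29834)) = -47125*(-29453 + 1342530) = -47125*1313077 = -61878753625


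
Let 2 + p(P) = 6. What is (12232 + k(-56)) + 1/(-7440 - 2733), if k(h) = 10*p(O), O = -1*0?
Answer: 124843055/10173 ≈ 12272.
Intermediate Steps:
O = 0
p(P) = 4 (p(P) = -2 + 6 = 4)
k(h) = 40 (k(h) = 10*4 = 40)
(12232 + k(-56)) + 1/(-7440 - 2733) = (12232 + 40) + 1/(-7440 - 2733) = 12272 + 1/(-10173) = 12272 - 1/10173 = 124843055/10173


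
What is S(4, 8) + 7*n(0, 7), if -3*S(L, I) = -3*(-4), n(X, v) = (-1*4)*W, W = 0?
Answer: -4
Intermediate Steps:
n(X, v) = 0 (n(X, v) = -1*4*0 = -4*0 = 0)
S(L, I) = -4 (S(L, I) = -(-1)*(-4) = -1/3*12 = -4)
S(4, 8) + 7*n(0, 7) = -4 + 7*0 = -4 + 0 = -4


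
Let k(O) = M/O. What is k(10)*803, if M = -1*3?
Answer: -2409/10 ≈ -240.90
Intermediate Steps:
M = -3
k(O) = -3/O
k(10)*803 = -3/10*803 = -2409/10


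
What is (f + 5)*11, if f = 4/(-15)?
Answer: 781/15 ≈ 52.067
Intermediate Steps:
f = -4/15 (f = 4*(-1/15) = -4/15 ≈ -0.26667)
(f + 5)*11 = (-4/15 + 5)*11 = (71/15)*11 = 781/15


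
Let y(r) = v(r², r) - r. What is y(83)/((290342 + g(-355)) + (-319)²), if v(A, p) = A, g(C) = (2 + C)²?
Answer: 3403/258356 ≈ 0.013172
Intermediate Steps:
y(r) = r² - r
y(83)/((290342 + g(-355)) + (-319)²) = (83*(-1 + 83))/((290342 + (2 - 355)²) + (-319)²) = (83*82)/((290342 + (-353)²) + 101761) = 6806/((290342 + 124609) + 101761) = 6806/(414951 + 101761) = 6806/516712 = 6806*(1/516712) = 3403/258356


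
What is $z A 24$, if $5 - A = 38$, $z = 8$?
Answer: $-6336$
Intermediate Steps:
$A = -33$ ($A = 5 - 38 = -33$)
$z A 24 = 8 \left(-33\right) 24 = \left(-264\right) 24 = -6336$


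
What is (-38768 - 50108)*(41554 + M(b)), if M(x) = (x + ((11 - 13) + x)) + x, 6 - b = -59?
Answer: -3710306372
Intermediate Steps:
b = 65 (b = 6 - 1*(-59) = 6 + 59 = 65)
M(x) = -2 + 3*x (M(x) = (x + (-2 + x)) + x = (-2 + 2*x) + x = -2 + 3*x)
(-38768 - 50108)*(41554 + M(b)) = (-38768 - 50108)*(41554 + (-2 + 3*65)) = -88876*(41554 + (-2 + 195)) = -88876*(41554 + 193) = -88876*41747 = -3710306372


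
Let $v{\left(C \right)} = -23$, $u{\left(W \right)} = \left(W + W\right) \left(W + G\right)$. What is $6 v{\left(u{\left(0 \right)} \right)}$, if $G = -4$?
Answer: $-138$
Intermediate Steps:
$u{\left(W \right)} = 2 W \left(-4 + W\right)$ ($u{\left(W \right)} = \left(W + W\right) \left(W - 4\right) = 2 W \left(-4 + W\right)$)
$6 v{\left(u{\left(0 \right)} \right)} = 6 \left(-23\right) = -138$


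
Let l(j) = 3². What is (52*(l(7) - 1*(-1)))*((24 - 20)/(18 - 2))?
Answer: 130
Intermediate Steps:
l(j) = 9
(52*(l(7) - 1*(-1)))*((24 - 20)/(18 - 2)) = (52*(9 - 1*(-1)))*((24 - 20)/(18 - 2)) = (52*(9 + 1))*(4/16) = (52*10)*(4*(1/16)) = 520*(¼) = 130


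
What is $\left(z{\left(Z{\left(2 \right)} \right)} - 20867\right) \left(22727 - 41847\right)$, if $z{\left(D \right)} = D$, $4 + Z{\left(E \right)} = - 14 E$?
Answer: $399588880$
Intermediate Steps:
$Z{\left(E \right)} = -4 - 14 E$
$\left(z{\left(Z{\left(2 \right)} \right)} - 20867\right) \left(22727 - 41847\right) = \left(\left(-4 - 28\right) - 20867\right) \left(22727 - 41847\right) = \left(\left(-4 - 28\right) - 20867\right) \left(-19120\right) = \left(-32 - 20867\right) \left(-19120\right) = \left(-20899\right) \left(-19120\right) = 399588880$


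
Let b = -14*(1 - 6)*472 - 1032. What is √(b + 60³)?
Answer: 2*√62002 ≈ 498.00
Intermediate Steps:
b = 32008 (b = -14*(-5)*472 - 1032 = 70*472 - 1032 = 33040 - 1032 = 32008)
√(b + 60³) = √(32008 + 60³) = √(32008 + 216000) = √248008 = 2*√62002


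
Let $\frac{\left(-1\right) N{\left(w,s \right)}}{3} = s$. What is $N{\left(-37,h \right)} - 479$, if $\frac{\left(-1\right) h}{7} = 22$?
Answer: $-17$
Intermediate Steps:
$h = -154$ ($h = \left(-7\right) 22 = -154$)
$N{\left(w,s \right)} = - 3 s$
$N{\left(-37,h \right)} - 479 = \left(-3\right) \left(-154\right) - 479 = 462 - 479 = -17$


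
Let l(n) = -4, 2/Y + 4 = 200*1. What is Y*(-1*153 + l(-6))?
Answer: -157/98 ≈ -1.6020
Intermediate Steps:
Y = 1/98 (Y = 2/(-4 + 200*1) = 2/(-4 + 200) = 2/196 = 2*(1/196) = 1/98 ≈ 0.010204)
Y*(-1*153 + l(-6)) = (-1*153 - 4)/98 = (-153 - 4)/98 = (1/98)*(-157) = -157/98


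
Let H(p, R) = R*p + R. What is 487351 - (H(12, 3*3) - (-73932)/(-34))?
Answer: 8319944/17 ≈ 4.8941e+5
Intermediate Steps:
H(p, R) = R + R*p
487351 - (H(12, 3*3) - (-73932)/(-34)) = 487351 - ((3*3)*(1 + 12) - (-73932)/(-34)) = 487351 - (9*13 - (-73932)*(-1)/34) = 487351 - (117 - 303*122/17) = 487351 - (117 - 36966/17) = 487351 - 1*(-34977/17) = 487351 + 34977/17 = 8319944/17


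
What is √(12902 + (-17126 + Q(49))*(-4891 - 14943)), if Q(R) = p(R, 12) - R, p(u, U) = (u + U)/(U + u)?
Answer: √340642018 ≈ 18457.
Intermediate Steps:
p(u, U) = 1 (p(u, U) = (U + u)/(U + u) = 1)
Q(R) = 1 - R
√(12902 + (-17126 + Q(49))*(-4891 - 14943)) = √(12902 + (-17126 + (1 - 1*49))*(-4891 - 14943)) = √(12902 + (-17126 + (1 - 49))*(-19834)) = √(12902 + (-17126 - 48)*(-19834)) = √(12902 - 17174*(-19834)) = √(12902 + 340629116) = √340642018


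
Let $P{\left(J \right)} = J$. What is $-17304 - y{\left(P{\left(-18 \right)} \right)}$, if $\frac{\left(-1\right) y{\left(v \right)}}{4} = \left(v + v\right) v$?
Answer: $-14712$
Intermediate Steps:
$y{\left(v \right)} = - 8 v^{2}$ ($y{\left(v \right)} = - 4 \left(v + v\right) v = - 4 \cdot 2 v v = - 4 \cdot 2 v^{2} = - 8 v^{2}$)
$-17304 - y{\left(P{\left(-18 \right)} \right)} = -17304 - - 8 \left(-18\right)^{2} = -17304 - \left(-8\right) 324 = -17304 - -2592 = -17304 + 2592 = -14712$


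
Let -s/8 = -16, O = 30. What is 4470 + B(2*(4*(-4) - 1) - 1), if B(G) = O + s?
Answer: 4628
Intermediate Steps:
s = 128 (s = -8*(-16) = 128)
B(G) = 158 (B(G) = 30 + 128 = 158)
4470 + B(2*(4*(-4) - 1) - 1) = 4470 + 158 = 4628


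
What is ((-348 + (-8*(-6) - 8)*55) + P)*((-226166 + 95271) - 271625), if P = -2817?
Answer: 388431800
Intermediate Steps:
((-348 + (-8*(-6) - 8)*55) + P)*((-226166 + 95271) - 271625) = ((-348 + (-8*(-6) - 8)*55) - 2817)*((-226166 + 95271) - 271625) = ((-348 + (48 - 8)*55) - 2817)*(-130895 - 271625) = ((-348 + 40*55) - 2817)*(-402520) = ((-348 + 2200) - 2817)*(-402520) = (1852 - 2817)*(-402520) = -965*(-402520) = 388431800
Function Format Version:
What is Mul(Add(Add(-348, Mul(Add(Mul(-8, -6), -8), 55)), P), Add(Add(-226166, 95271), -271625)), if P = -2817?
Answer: 388431800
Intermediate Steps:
Mul(Add(Add(-348, Mul(Add(Mul(-8, -6), -8), 55)), P), Add(Add(-226166, 95271), -271625)) = Mul(Add(Add(-348, Mul(Add(Mul(-8, -6), -8), 55)), -2817), Add(Add(-226166, 95271), -271625)) = Mul(Add(Add(-348, Mul(Add(48, -8), 55)), -2817), Add(-130895, -271625)) = Mul(Add(Add(-348, Mul(40, 55)), -2817), -402520) = Mul(Add(Add(-348, 2200), -2817), -402520) = Mul(Add(1852, -2817), -402520) = Mul(-965, -402520) = 388431800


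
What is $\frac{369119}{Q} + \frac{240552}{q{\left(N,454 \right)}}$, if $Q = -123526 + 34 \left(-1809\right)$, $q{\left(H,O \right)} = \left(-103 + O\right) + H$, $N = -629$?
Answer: $- \frac{22306216373}{25719448} \approx -867.29$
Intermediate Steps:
$q{\left(H,O \right)} = -103 + H + O$
$Q = -185032$ ($Q = -123526 - 61506 = -185032$)
$\frac{369119}{Q} + \frac{240552}{q{\left(N,454 \right)}} = \frac{369119}{-185032} + \frac{240552}{-103 - 629 + 454} = 369119 \left(- \frac{1}{185032}\right) + \frac{240552}{-278} = - \frac{369119}{185032} + 240552 \left(- \frac{1}{278}\right) = - \frac{369119}{185032} - \frac{120276}{139} = - \frac{22306216373}{25719448}$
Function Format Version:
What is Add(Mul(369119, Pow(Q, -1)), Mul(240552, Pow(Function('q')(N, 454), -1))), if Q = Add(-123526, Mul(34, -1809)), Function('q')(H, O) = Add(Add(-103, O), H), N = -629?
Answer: Rational(-22306216373, 25719448) ≈ -867.29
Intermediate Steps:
Function('q')(H, O) = Add(-103, H, O)
Q = -185032 (Q = Add(-123526, -61506) = -185032)
Add(Mul(369119, Pow(Q, -1)), Mul(240552, Pow(Function('q')(N, 454), -1))) = Add(Mul(369119, Pow(-185032, -1)), Mul(240552, Pow(Add(-103, -629, 454), -1))) = Add(Mul(369119, Rational(-1, 185032)), Mul(240552, Pow(-278, -1))) = Add(Rational(-369119, 185032), Mul(240552, Rational(-1, 278))) = Add(Rational(-369119, 185032), Rational(-120276, 139)) = Rational(-22306216373, 25719448)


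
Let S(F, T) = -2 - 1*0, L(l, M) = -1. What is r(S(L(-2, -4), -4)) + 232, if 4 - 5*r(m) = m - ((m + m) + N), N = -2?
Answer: 232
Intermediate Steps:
S(F, T) = -2 (S(F, T) = -2 + 0 = -2)
r(m) = ⅖ + m/5 (r(m) = ⅘ - (m - ((m + m) - 2))/5 = ⅘ - (m - (2*m - 2))/5 = ⅘ - (m - (-2 + 2*m))/5 = ⅘ - (m + (2 - 2*m))/5 = ⅘ - (2 - m)/5 = ⅘ + (-⅖ + m/5) = ⅖ + m/5)
r(S(L(-2, -4), -4)) + 232 = (⅖ + (⅕)*(-2)) + 232 = (⅖ - ⅖) + 232 = 0 + 232 = 232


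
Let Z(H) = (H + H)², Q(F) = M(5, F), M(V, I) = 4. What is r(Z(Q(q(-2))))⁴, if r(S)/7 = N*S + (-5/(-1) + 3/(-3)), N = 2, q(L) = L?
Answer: 728933458176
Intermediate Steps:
Q(F) = 4
Z(H) = 4*H² (Z(H) = (2*H)² = 4*H²)
r(S) = 28 + 14*S (r(S) = 7*(2*S + (-5/(-1) + 3/(-3))) = 7*(2*S + (-5*(-1) + 3*(-⅓))) = 7*(2*S + (5 - 1)) = 7*(2*S + 4) = 7*(4 + 2*S) = 28 + 14*S)
r(Z(Q(q(-2))))⁴ = (28 + 14*(4*4²))⁴ = (28 + 14*(4*16))⁴ = (28 + 14*64)⁴ = (28 + 896)⁴ = 924⁴ = 728933458176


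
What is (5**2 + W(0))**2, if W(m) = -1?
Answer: 576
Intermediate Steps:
(5**2 + W(0))**2 = (5**2 - 1)**2 = (25 - 1)**2 = 24**2 = 576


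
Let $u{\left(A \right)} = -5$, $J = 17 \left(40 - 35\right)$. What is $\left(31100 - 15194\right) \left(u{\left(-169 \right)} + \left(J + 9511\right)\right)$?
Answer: $152554446$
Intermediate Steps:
$J = 85$ ($J = 17 \cdot 5 = 85$)
$\left(31100 - 15194\right) \left(u{\left(-169 \right)} + \left(J + 9511\right)\right) = \left(31100 - 15194\right) \left(-5 + \left(85 + 9511\right)\right) = 15906 \left(-5 + 9596\right) = 15906 \cdot 9591 = 152554446$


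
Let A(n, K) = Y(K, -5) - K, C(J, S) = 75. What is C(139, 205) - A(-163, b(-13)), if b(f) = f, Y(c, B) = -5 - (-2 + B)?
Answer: 60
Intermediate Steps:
Y(c, B) = -3 - B (Y(c, B) = -5 + (2 - B) = -3 - B)
A(n, K) = 2 - K (A(n, K) = (-3 - 1*(-5)) - K = (-3 + 5) - K = 2 - K)
C(139, 205) - A(-163, b(-13)) = 75 - (2 - 1*(-13)) = 75 - (2 + 13) = 75 - 1*15 = 75 - 15 = 60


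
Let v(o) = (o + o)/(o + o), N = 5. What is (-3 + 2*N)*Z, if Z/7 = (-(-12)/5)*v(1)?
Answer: 588/5 ≈ 117.60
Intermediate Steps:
v(o) = 1 (v(o) = (2*o)/((2*o)) = (2*o)*(1/(2*o)) = 1)
Z = 84/5 (Z = 7*(-(-12)/5*1) = 7*(-4*(-⅗)*1) = 7*((12/5)*1) = 7*(12/5) = 84/5 ≈ 16.800)
(-3 + 2*N)*Z = (-3 + 2*5)*(84/5) = (-3 + 10)*(84/5) = 7*(84/5) = 588/5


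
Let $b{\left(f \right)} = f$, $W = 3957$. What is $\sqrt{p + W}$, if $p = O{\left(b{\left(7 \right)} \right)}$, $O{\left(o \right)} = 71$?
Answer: $2 \sqrt{1007} \approx 63.467$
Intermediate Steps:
$p = 71$
$\sqrt{p + W} = \sqrt{71 + 3957} = \sqrt{4028} = 2 \sqrt{1007}$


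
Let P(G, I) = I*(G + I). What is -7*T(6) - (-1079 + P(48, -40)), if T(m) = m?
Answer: 1357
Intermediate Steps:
-7*T(6) - (-1079 + P(48, -40)) = -7*6 - (-1079 - 40*(48 - 40)) = -42 - (-1079 - 40*8) = -42 - (-1079 - 320) = -42 - 1*(-1399) = -42 + 1399 = 1357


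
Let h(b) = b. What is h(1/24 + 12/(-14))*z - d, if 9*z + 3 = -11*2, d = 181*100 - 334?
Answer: -26858767/1512 ≈ -17764.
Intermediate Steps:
d = 17766 (d = 18100 - 334 = 17766)
z = -25/9 (z = -⅓ + (-11*2)/9 = -⅓ + (⅑)*(-22) = -⅓ - 22/9 = -25/9 ≈ -2.7778)
h(1/24 + 12/(-14))*z - d = (1/24 + 12/(-14))*(-25/9) - 1*17766 = (1*(1/24) + 12*(-1/14))*(-25/9) - 17766 = (1/24 - 6/7)*(-25/9) - 17766 = -137/168*(-25/9) - 17766 = 3425/1512 - 17766 = -26858767/1512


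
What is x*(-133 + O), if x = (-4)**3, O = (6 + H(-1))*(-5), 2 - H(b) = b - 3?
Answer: 12352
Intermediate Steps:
H(b) = 5 - b (H(b) = 2 - (b - 3) = 2 - (-3 + b) = 2 + (3 - b) = 5 - b)
O = -60 (O = (6 + (5 - 1*(-1)))*(-5) = (6 + (5 + 1))*(-5) = (6 + 6)*(-5) = 12*(-5) = -60)
x = -64
x*(-133 + O) = -64*(-133 - 60) = -64*(-193) = 12352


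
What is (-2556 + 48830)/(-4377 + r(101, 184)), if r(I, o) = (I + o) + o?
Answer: -23137/1954 ≈ -11.841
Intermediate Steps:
r(I, o) = I + 2*o
(-2556 + 48830)/(-4377 + r(101, 184)) = (-2556 + 48830)/(-4377 + (101 + 2*184)) = 46274/(-4377 + (101 + 368)) = 46274/(-4377 + 469) = 46274/(-3908) = 46274*(-1/3908) = -23137/1954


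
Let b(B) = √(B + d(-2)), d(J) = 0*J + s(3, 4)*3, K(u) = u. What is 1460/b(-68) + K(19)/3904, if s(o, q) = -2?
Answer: 19/3904 - 730*I*√74/37 ≈ 0.0048668 - 169.72*I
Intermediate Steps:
d(J) = -6 (d(J) = 0*J - 2*3 = 0 - 6 = -6)
b(B) = √(-6 + B) (b(B) = √(B - 6) = √(-6 + B))
1460/b(-68) + K(19)/3904 = 1460/(√(-6 - 68)) + 19/3904 = 1460/(√(-74)) + 19*(1/3904) = 1460/((I*√74)) + 19/3904 = 1460*(-I*√74/74) + 19/3904 = -730*I*√74/37 + 19/3904 = 19/3904 - 730*I*√74/37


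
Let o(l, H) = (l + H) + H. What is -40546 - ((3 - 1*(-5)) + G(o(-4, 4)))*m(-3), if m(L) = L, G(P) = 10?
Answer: -40492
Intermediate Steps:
o(l, H) = l + 2*H (o(l, H) = (H + l) + H = l + 2*H)
-40546 - ((3 - 1*(-5)) + G(o(-4, 4)))*m(-3) = -40546 - ((3 - 1*(-5)) + 10)*(-3) = -40546 - ((3 + 5) + 10)*(-3) = -40546 - (8 + 10)*(-3) = -40546 - 18*(-3) = -40546 - 1*(-54) = -40546 + 54 = -40492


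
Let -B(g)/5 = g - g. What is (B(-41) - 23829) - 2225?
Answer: -26054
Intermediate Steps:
B(g) = 0 (B(g) = -5*(g - g) = -5*0 = 0)
(B(-41) - 23829) - 2225 = (0 - 23829) - 2225 = -23829 - 2225 = -26054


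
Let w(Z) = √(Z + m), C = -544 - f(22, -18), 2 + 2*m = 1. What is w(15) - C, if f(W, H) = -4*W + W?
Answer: 478 + √58/2 ≈ 481.81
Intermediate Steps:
f(W, H) = -3*W
m = -½ (m = -1 + (½)*1 = -1 + ½ = -½ ≈ -0.50000)
C = -478 (C = -544 - (-3)*22 = -544 - 1*(-66) = -544 + 66 = -478)
w(Z) = √(-½ + Z) (w(Z) = √(Z - ½) = √(-½ + Z))
w(15) - C = √(-2 + 4*15)/2 - 1*(-478) = √(-2 + 60)/2 + 478 = √58/2 + 478 = 478 + √58/2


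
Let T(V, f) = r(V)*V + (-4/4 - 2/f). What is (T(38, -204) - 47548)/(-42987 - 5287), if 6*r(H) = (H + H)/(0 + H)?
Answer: 1616235/1641316 ≈ 0.98472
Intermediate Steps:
r(H) = ⅓ (r(H) = ((H + H)/(0 + H))/6 = ((2*H)/H)/6 = (⅙)*2 = ⅓)
T(V, f) = -1 - 2/f + V/3 (T(V, f) = V/3 + (-4/4 - 2/f) = V/3 + (-4*¼ - 2/f) = V/3 + (-1 - 2/f) = -1 - 2/f + V/3)
(T(38, -204) - 47548)/(-42987 - 5287) = ((-1 - 2/(-204) + (⅓)*38) - 47548)/(-42987 - 5287) = ((-1 - 2*(-1/204) + 38/3) - 47548)/(-48274) = ((-1 + 1/102 + 38/3) - 47548)*(-1/48274) = (397/34 - 47548)*(-1/48274) = -1616235/34*(-1/48274) = 1616235/1641316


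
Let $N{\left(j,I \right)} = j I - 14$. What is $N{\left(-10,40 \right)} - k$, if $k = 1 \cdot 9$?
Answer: $-423$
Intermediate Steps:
$k = 9$
$N{\left(j,I \right)} = -14 + I j$ ($N{\left(j,I \right)} = I j - 14 = -14 + I j$)
$N{\left(-10,40 \right)} - k = \left(-14 + 40 \left(-10\right)\right) - 9 = \left(-14 - 400\right) - 9 = -414 - 9 = -423$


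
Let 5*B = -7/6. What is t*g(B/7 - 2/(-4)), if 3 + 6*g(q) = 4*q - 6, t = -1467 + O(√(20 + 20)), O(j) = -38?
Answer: 32207/18 ≈ 1789.3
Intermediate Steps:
B = -7/30 (B = (-7/6)/5 = (-7*⅙)/5 = (⅕)*(-7/6) = -7/30 ≈ -0.23333)
t = -1505 (t = -1467 - 38 = -1505)
g(q) = -3/2 + 2*q/3 (g(q) = -½ + (4*q - 6)/6 = -½ + (-6 + 4*q)/6 = -½ + (-1 + 2*q/3) = -3/2 + 2*q/3)
t*g(B/7 - 2/(-4)) = -1505*(-3/2 + 2*(-7/30/7 - 2/(-4))/3) = -1505*(-3/2 + 2*(-7/30*⅐ - 2*(-¼))/3) = -1505*(-3/2 + 2*(-1/30 + ½)/3) = -1505*(-3/2 + (⅔)*(7/15)) = -1505*(-3/2 + 14/45) = -1505*(-107/90) = 32207/18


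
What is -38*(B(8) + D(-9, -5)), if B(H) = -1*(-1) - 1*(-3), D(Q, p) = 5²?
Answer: -1102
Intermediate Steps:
D(Q, p) = 25
B(H) = 4 (B(H) = 1 + 3 = 4)
-38*(B(8) + D(-9, -5)) = -38*(4 + 25) = -38*29 = -1102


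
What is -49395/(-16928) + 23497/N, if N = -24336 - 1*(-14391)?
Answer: 93476059/168348960 ≈ 0.55525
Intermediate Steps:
N = -9945 (N = -24336 + 14391 = -9945)
-49395/(-16928) + 23497/N = -49395/(-16928) + 23497/(-9945) = -49395*(-1/16928) + 23497*(-1/9945) = 49395/16928 - 23497/9945 = 93476059/168348960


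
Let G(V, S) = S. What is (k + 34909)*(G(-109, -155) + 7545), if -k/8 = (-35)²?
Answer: 185555510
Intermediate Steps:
k = -9800 (k = -8*(-35)² = -8*1225 = -9800)
(k + 34909)*(G(-109, -155) + 7545) = (-9800 + 34909)*(-155 + 7545) = 25109*7390 = 185555510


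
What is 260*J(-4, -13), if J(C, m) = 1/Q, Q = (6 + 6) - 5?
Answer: 260/7 ≈ 37.143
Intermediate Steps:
Q = 7 (Q = 12 - 5 = 7)
J(C, m) = ⅐ (J(C, m) = 1/7 = ⅐)
260*J(-4, -13) = 260*(⅐) = 260/7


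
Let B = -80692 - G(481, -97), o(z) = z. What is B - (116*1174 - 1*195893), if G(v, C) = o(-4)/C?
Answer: -2035355/97 ≈ -20983.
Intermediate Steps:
G(v, C) = -4/C
B = -7827128/97 (B = -80692 - (-4)/(-97) = -80692 - (-4)*(-1)/97 = -80692 - 1*4/97 = -80692 - 4/97 = -7827128/97 ≈ -80692.)
B - (116*1174 - 1*195893) = -7827128/97 - (116*1174 - 1*195893) = -7827128/97 - (136184 - 195893) = -7827128/97 - 1*(-59709) = -7827128/97 + 59709 = -2035355/97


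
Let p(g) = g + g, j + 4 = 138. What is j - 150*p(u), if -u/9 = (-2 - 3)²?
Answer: 67634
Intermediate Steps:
j = 134 (j = -4 + 138 = 134)
u = -225 (u = -9*(-2 - 3)² = -9*(-5)² = -9*25 = -225)
p(g) = 2*g
j - 150*p(u) = 134 - 300*(-225) = 134 - 150*(-450) = 134 + 67500 = 67634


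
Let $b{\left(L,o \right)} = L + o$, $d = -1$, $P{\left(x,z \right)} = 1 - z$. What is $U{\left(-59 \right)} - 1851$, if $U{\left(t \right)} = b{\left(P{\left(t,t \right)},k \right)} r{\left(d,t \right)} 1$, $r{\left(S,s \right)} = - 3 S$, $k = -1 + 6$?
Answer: $-1656$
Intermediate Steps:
$k = 5$
$U{\left(t \right)} = 18 - 3 t$ ($U{\left(t \right)} = \left(\left(1 - t\right) + 5\right) \left(\left(-3\right) \left(-1\right)\right) 1 = \left(6 - t\right) 3 \cdot 1 = \left(18 - 3 t\right) 1 = 18 - 3 t$)
$U{\left(-59 \right)} - 1851 = \left(18 - -177\right) - 1851 = \left(18 + 177\right) - 1851 = 195 - 1851 = -1656$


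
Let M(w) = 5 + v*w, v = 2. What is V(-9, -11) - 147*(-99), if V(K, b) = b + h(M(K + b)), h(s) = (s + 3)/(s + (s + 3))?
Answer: 974346/67 ≈ 14542.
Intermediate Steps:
M(w) = 5 + 2*w
h(s) = (3 + s)/(3 + 2*s) (h(s) = (3 + s)/(s + (3 + s)) = (3 + s)/(3 + 2*s))
V(K, b) = b + (8 + 2*K + 2*b)/(13 + 4*K + 4*b) (V(K, b) = b + (3 + (5 + 2*(K + b)))/(3 + 2*(5 + 2*(K + b))) = b + (3 + (5 + (2*K + 2*b)))/(3 + 2*(5 + (2*K + 2*b))) = b + (3 + (5 + 2*K + 2*b))/(3 + 2*(5 + 2*K + 2*b)) = b + (8 + 2*K + 2*b)/(3 + (10 + 4*K + 4*b)) = b + (8 + 2*K + 2*b)/(13 + 4*K + 4*b))
V(-9, -11) - 147*(-99) = (8 + 2*(-9) + 2*(-11) - 11*(13 + 4*(-9) + 4*(-11)))/(13 + 4*(-9) + 4*(-11)) - 147*(-99) = (8 - 18 - 22 - 11*(13 - 36 - 44))/(13 - 36 - 44) + 14553 = (8 - 18 - 22 - 11*(-67))/(-67) + 14553 = -(8 - 18 - 22 + 737)/67 + 14553 = -1/67*705 + 14553 = -705/67 + 14553 = 974346/67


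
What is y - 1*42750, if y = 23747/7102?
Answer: -303586753/7102 ≈ -42747.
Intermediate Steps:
y = 23747/7102 (y = 23747*(1/7102) = 23747/7102 ≈ 3.3437)
y - 1*42750 = 23747/7102 - 1*42750 = 23747/7102 - 42750 = -303586753/7102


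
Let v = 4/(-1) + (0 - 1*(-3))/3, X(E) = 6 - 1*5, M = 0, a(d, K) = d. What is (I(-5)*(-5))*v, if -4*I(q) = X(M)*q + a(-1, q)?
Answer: 45/2 ≈ 22.500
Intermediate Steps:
X(E) = 1 (X(E) = 6 - 5 = 1)
v = -3 (v = 4*(-1) + (0 + 3)*(⅓) = -4 + 3*(⅓) = -4 + 1 = -3)
I(q) = ¼ - q/4 (I(q) = -(1*q - 1)/4 = -(q - 1)/4 = -(-1 + q)/4 = ¼ - q/4)
(I(-5)*(-5))*v = ((¼ - ¼*(-5))*(-5))*(-3) = ((¼ + 5/4)*(-5))*(-3) = ((3/2)*(-5))*(-3) = -15/2*(-3) = 45/2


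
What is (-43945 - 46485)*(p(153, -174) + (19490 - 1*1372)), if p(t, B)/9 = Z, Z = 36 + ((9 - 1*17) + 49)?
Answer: -1701078730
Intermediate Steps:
Z = 77 (Z = 36 + ((9 - 17) + 49) = 36 + (-8 + 49) = 36 + 41 = 77)
p(t, B) = 693 (p(t, B) = 9*77 = 693)
(-43945 - 46485)*(p(153, -174) + (19490 - 1*1372)) = (-43945 - 46485)*(693 + (19490 - 1*1372)) = -90430*(693 + (19490 - 1372)) = -90430*(693 + 18118) = -90430*18811 = -1701078730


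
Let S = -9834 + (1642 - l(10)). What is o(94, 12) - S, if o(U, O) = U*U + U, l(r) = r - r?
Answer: 17122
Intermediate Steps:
l(r) = 0
o(U, O) = U + U² (o(U, O) = U² + U = U + U²)
S = -8192 (S = -9834 + (1642 - 1*0) = -9834 + (1642 + 0) = -9834 + 1642 = -8192)
o(94, 12) - S = 94*(1 + 94) - 1*(-8192) = 94*95 + 8192 = 8930 + 8192 = 17122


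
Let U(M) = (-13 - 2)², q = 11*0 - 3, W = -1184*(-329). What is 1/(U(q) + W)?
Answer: 1/389761 ≈ 2.5657e-6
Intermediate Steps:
W = 389536
q = -3 (q = 0 - 3 = -3)
U(M) = 225 (U(M) = (-15)² = 225)
1/(U(q) + W) = 1/(225 + 389536) = 1/389761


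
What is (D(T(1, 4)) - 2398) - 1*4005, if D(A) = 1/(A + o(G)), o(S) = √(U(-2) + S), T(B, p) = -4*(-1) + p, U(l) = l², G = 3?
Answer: -364963/57 - √7/57 ≈ -6402.9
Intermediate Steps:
T(B, p) = 4 + p
o(S) = √(4 + S) (o(S) = √((-2)² + S) = √(4 + S))
D(A) = 1/(A + √7) (D(A) = 1/(A + √(4 + 3)) = 1/(A + √7))
(D(T(1, 4)) - 2398) - 1*4005 = (1/((4 + 4) + √7) - 2398) - 1*4005 = (1/(8 + √7) - 2398) - 4005 = (-2398 + 1/(8 + √7)) - 4005 = -6403 + 1/(8 + √7)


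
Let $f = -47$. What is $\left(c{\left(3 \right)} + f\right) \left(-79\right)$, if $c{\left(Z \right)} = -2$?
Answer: $3871$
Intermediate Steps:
$\left(c{\left(3 \right)} + f\right) \left(-79\right) = \left(-2 - 47\right) \left(-79\right) = \left(-49\right) \left(-79\right) = 3871$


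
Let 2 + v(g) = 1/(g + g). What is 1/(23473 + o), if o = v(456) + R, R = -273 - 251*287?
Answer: -912/44541167 ≈ -2.0475e-5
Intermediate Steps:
v(g) = -2 + 1/(2*g) (v(g) = -2 + 1/(g + g) = -2 + 1/(2*g))
R = -72310 (R = -273 - 72037 = -72310)
o = -65948543/912 (o = (-2 + (½)/456) - 72310 = (-2 + (½)*(1/456)) - 72310 = (-2 + 1/912) - 72310 = -1823/912 - 72310 = -65948543/912 ≈ -72312.)
1/(23473 + o) = 1/(23473 - 65948543/912) = 1/(-44541167/912) = -912/44541167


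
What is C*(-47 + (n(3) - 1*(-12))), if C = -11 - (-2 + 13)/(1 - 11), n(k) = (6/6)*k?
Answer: 1584/5 ≈ 316.80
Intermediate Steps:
n(k) = k (n(k) = (6*(⅙))*k = 1*k = k)
C = -99/10 (C = -11 - 11/(-10) = -11 - 11*(-1)/10 = -11 - 1*(-11/10) = -11 + 11/10 = -99/10 ≈ -9.9000)
C*(-47 + (n(3) - 1*(-12))) = -99*(-47 + (3 - 1*(-12)))/10 = -99*(-47 + (3 + 12))/10 = -99*(-47 + 15)/10 = -99/10*(-32) = 1584/5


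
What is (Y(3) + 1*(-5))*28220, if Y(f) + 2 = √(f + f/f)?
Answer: -141100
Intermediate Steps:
Y(f) = -2 + √(1 + f) (Y(f) = -2 + √(f + f/f) = -2 + √(f + 1) = -2 + √(1 + f))
(Y(3) + 1*(-5))*28220 = ((-2 + √(1 + 3)) + 1*(-5))*28220 = ((-2 + √4) - 5)*28220 = ((-2 + 2) - 5)*28220 = (0 - 5)*28220 = -5*28220 = -141100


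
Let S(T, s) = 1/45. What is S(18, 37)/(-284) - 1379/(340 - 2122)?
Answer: 978991/1265220 ≈ 0.77377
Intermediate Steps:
S(T, s) = 1/45
S(18, 37)/(-284) - 1379/(340 - 2122) = (1/45)/(-284) - 1379/(340 - 2122) = (1/45)*(-1/284) - 1379/(-1782) = -1/12780 - 1379*(-1/1782) = -1/12780 + 1379/1782 = 978991/1265220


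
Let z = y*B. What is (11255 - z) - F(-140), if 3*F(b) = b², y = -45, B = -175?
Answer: -9460/3 ≈ -3153.3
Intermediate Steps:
F(b) = b²/3
z = 7875 (z = -45*(-175) = 7875)
(11255 - z) - F(-140) = (11255 - 1*7875) - (-140)²/3 = (11255 - 7875) - 19600/3 = 3380 - 1*19600/3 = 3380 - 19600/3 = -9460/3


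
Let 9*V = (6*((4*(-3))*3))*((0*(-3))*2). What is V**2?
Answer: 0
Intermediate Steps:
V = 0 (V = ((6*((4*(-3))*3))*((0*(-3))*2))/9 = ((6*(-12*3))*(0*2))/9 = ((6*(-36))*0)/9 = (-216*0)/9 = (1/9)*0 = 0)
V**2 = 0**2 = 0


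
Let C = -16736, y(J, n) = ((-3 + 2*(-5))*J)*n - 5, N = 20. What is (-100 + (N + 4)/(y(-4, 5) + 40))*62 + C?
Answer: -6764632/295 ≈ -22931.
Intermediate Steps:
y(J, n) = -5 - 13*J*n (y(J, n) = ((-3 - 10)*J)*n - 5 = (-13*J)*n - 5 = -13*J*n - 5 = -5 - 13*J*n)
(-100 + (N + 4)/(y(-4, 5) + 40))*62 + C = (-100 + (20 + 4)/((-5 - 13*(-4)*5) + 40))*62 - 16736 = (-100 + 24/((-5 + 260) + 40))*62 - 16736 = (-100 + 24/(255 + 40))*62 - 16736 = (-100 + 24/295)*62 - 16736 = -29476/295*62 - 16736 = -1827512/295 - 16736 = -6764632/295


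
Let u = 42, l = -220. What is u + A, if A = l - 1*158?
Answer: -336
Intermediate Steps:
A = -378 (A = -220 - 1*158 = -220 - 158 = -378)
u + A = 42 - 378 = -336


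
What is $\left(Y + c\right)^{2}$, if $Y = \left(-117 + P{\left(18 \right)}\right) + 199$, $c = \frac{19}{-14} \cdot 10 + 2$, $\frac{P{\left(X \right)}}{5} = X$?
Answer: $\frac{1261129}{49} \approx 25737.0$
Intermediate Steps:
$P{\left(X \right)} = 5 X$
$c = - \frac{81}{7}$ ($c = 19 \left(- \frac{1}{14}\right) 10 + 2 = \left(- \frac{19}{14}\right) 10 + 2 = - \frac{95}{7} + 2 = - \frac{81}{7} \approx -11.571$)
$Y = 172$ ($Y = \left(-117 + 5 \cdot 18\right) + 199 = \left(-117 + 90\right) + 199 = -27 + 199 = 172$)
$\left(Y + c\right)^{2} = \left(172 - \frac{81}{7}\right)^{2} = \left(\frac{1123}{7}\right)^{2} = \frac{1261129}{49}$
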